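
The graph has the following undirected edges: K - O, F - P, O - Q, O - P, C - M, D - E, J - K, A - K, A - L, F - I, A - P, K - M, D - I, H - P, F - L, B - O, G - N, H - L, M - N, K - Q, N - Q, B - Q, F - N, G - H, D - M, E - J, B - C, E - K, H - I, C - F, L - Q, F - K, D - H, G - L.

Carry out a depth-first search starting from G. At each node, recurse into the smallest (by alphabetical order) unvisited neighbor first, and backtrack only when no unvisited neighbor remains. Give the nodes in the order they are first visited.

G → H → D → E → J → K → A → L → F → C → B → O → P → Q → N → M → I

Visit G
G → H
H → D
D → E
E → J
J → K
K → A
A → L
L → F
F → C
C → B
B → O
O → P
O → Q
Q → N
N → M
F → I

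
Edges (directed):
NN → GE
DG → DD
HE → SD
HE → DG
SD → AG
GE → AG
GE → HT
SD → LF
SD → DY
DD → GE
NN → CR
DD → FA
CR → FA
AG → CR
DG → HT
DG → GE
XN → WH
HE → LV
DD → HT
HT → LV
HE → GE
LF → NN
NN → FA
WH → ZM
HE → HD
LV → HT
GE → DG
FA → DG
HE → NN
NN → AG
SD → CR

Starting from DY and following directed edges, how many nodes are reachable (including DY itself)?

1

BFS from DY visits: DY
Reachable nodes: 1 of 17 total.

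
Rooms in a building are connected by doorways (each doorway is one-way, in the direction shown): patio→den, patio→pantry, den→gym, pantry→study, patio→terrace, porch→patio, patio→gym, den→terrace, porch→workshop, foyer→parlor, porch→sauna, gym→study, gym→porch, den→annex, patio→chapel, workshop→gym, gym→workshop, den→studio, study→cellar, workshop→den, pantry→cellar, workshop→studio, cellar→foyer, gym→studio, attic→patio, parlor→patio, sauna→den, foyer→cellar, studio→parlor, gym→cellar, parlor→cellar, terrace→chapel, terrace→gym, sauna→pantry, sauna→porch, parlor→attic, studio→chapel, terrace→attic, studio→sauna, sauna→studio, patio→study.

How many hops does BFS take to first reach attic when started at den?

2

Level 0: den
Level 1: annex, gym, studio, terrace
Level 2: attic, cellar, chapel, parlor, porch, sauna, study, workshop
Level 3: foyer, pantry, patio
attic first appears at level 2.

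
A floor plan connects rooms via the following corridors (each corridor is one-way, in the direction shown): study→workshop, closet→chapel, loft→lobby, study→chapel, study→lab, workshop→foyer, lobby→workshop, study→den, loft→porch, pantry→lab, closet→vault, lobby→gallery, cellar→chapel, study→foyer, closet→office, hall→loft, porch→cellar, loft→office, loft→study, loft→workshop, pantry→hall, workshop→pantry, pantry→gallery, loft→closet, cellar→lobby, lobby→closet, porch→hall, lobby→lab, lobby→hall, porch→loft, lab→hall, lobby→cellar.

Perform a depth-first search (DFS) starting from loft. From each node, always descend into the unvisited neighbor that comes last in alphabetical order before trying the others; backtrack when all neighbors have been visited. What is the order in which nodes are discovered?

Visit loft
loft → workshop
workshop → pantry
pantry → lab
lab → hall
pantry → gallery
workshop → foyer
loft → study
study → den
study → chapel
loft → porch
porch → cellar
cellar → lobby
lobby → closet
closet → vault
closet → office

loft → workshop → pantry → lab → hall → gallery → foyer → study → den → chapel → porch → cellar → lobby → closet → vault → office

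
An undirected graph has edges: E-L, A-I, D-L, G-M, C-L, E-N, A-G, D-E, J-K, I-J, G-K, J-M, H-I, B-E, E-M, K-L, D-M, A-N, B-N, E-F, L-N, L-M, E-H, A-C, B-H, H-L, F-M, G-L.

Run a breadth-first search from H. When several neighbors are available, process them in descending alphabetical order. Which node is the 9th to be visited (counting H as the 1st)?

Visit H; enqueue L, I, E, B → queue [L, I, E, B]
Visit L; enqueue N, M, K, G, D, C → queue [I, E, B, N, M, K, G, D, C]
Visit I; enqueue J, A → queue [E, B, N, M, K, G, D, C, J, A]
Visit E; enqueue F → queue [B, N, M, K, G, D, C, J, A, F]
Visit B → queue [N, M, K, G, D, C, J, A, F]
Visit N → queue [M, K, G, D, C, J, A, F]
Visit M → queue [K, G, D, C, J, A, F]
Visit K → queue [G, D, C, J, A, F]
Visit G → queue [D, C, J, A, F]
Visit D → queue [C, J, A, F]
Visit C → queue [J, A, F]
Visit J → queue [A, F]
Visit A → queue [F]
Visit F → queue []

Visit order: H, L, I, E, B, N, M, K, G, D, C, J, A, F

G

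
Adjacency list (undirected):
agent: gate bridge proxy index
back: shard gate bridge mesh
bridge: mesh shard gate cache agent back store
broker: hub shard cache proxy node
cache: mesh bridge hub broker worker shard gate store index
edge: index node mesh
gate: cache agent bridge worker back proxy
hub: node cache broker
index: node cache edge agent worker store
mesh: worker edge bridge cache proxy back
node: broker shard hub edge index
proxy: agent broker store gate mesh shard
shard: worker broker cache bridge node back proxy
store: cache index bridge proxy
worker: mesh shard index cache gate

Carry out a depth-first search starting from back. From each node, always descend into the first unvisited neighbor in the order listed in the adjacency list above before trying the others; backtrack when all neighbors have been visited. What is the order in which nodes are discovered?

back shard worker mesh edge index node broker hub cache bridge gate agent proxy store

Visit back
back → shard
shard → worker
worker → mesh
mesh → edge
edge → index
index → node
node → broker
broker → hub
hub → cache
cache → bridge
bridge → gate
gate → agent
agent → proxy
proxy → store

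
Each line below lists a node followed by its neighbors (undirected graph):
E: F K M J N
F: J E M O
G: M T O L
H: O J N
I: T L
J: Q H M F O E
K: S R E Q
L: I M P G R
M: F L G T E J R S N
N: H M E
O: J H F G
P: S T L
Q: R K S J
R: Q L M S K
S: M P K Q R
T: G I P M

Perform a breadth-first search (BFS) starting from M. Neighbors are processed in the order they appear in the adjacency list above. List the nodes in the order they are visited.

Visit M; enqueue F, L, G, T, E, J, R, S, N → queue [F, L, G, T, E, J, R, S, N]
Visit F; enqueue O → queue [L, G, T, E, J, R, S, N, O]
Visit L; enqueue I, P → queue [G, T, E, J, R, S, N, O, I, P]
Visit G → queue [T, E, J, R, S, N, O, I, P]
Visit T → queue [E, J, R, S, N, O, I, P]
Visit E; enqueue K → queue [J, R, S, N, O, I, P, K]
Visit J; enqueue Q, H → queue [R, S, N, O, I, P, K, Q, H]
Visit R → queue [S, N, O, I, P, K, Q, H]
Visit S → queue [N, O, I, P, K, Q, H]
Visit N → queue [O, I, P, K, Q, H]
Visit O → queue [I, P, K, Q, H]
Visit I → queue [P, K, Q, H]
Visit P → queue [K, Q, H]
Visit K → queue [Q, H]
Visit Q → queue [H]
Visit H → queue []

M, F, L, G, T, E, J, R, S, N, O, I, P, K, Q, H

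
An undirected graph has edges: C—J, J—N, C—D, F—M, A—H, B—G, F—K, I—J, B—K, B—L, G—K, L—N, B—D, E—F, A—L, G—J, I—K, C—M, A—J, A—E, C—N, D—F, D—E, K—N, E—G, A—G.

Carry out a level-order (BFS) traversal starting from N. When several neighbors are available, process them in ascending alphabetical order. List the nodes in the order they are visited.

N, C, J, K, L, D, M, A, G, I, B, F, E, H

Visit N; enqueue C, J, K, L → queue [C, J, K, L]
Visit C; enqueue D, M → queue [J, K, L, D, M]
Visit J; enqueue A, G, I → queue [K, L, D, M, A, G, I]
Visit K; enqueue B, F → queue [L, D, M, A, G, I, B, F]
Visit L → queue [D, M, A, G, I, B, F]
Visit D; enqueue E → queue [M, A, G, I, B, F, E]
Visit M → queue [A, G, I, B, F, E]
Visit A; enqueue H → queue [G, I, B, F, E, H]
Visit G → queue [I, B, F, E, H]
Visit I → queue [B, F, E, H]
Visit B → queue [F, E, H]
Visit F → queue [E, H]
Visit E → queue [H]
Visit H → queue []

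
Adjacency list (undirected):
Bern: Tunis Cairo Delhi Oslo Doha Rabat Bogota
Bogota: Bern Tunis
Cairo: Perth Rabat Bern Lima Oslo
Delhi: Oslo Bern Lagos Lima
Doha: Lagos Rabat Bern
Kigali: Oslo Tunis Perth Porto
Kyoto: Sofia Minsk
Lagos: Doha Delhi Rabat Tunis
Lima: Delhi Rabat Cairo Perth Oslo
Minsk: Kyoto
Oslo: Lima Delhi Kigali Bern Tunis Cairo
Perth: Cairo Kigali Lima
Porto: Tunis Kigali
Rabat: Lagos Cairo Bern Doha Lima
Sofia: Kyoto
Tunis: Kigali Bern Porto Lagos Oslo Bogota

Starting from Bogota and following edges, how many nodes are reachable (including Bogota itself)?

13

BFS from Bogota visits: Bogota, Bern, Tunis, Cairo, Delhi, Oslo, Doha, Rabat, Kigali, Porto, Lagos, Perth, Lima
Reachable nodes: 13 of 16 total.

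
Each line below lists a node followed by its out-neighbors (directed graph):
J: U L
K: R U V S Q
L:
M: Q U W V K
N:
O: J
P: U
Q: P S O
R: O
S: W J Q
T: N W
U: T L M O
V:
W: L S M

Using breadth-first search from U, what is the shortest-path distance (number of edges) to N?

2

Level 0: U
Level 1: L, M, O, T
Level 2: J, K, N, Q, V, W
Level 3: P, R, S
N first appears at level 2.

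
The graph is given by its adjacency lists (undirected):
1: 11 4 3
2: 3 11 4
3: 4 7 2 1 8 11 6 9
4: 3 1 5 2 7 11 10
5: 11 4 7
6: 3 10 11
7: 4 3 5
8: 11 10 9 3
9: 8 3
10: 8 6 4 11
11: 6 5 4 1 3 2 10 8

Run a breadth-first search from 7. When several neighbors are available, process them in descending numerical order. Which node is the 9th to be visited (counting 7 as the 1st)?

9

Visit 7; enqueue 5, 4, 3 → queue [5, 4, 3]
Visit 5; enqueue 11 → queue [4, 3, 11]
Visit 4; enqueue 10, 2, 1 → queue [3, 11, 10, 2, 1]
Visit 3; enqueue 9, 8, 6 → queue [11, 10, 2, 1, 9, 8, 6]
Visit 11 → queue [10, 2, 1, 9, 8, 6]
Visit 10 → queue [2, 1, 9, 8, 6]
Visit 2 → queue [1, 9, 8, 6]
Visit 1 → queue [9, 8, 6]
Visit 9 → queue [8, 6]
Visit 8 → queue [6]
Visit 6 → queue []

Visit order: 7, 5, 4, 3, 11, 10, 2, 1, 9, 8, 6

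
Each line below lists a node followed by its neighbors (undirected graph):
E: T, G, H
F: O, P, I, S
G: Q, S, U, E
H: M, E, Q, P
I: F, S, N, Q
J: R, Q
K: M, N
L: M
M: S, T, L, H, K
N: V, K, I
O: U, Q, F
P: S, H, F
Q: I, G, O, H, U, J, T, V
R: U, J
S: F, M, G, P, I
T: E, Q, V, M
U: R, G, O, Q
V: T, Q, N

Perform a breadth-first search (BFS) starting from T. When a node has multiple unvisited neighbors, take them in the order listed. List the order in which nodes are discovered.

T -> E -> Q -> V -> M -> G -> H -> I -> O -> U -> J -> N -> S -> L -> K -> P -> F -> R

Visit T; enqueue E, Q, V, M → queue [E, Q, V, M]
Visit E; enqueue G, H → queue [Q, V, M, G, H]
Visit Q; enqueue I, O, U, J → queue [V, M, G, H, I, O, U, J]
Visit V; enqueue N → queue [M, G, H, I, O, U, J, N]
Visit M; enqueue S, L, K → queue [G, H, I, O, U, J, N, S, L, K]
Visit G → queue [H, I, O, U, J, N, S, L, K]
Visit H; enqueue P → queue [I, O, U, J, N, S, L, K, P]
Visit I; enqueue F → queue [O, U, J, N, S, L, K, P, F]
Visit O → queue [U, J, N, S, L, K, P, F]
Visit U; enqueue R → queue [J, N, S, L, K, P, F, R]
Visit J → queue [N, S, L, K, P, F, R]
Visit N → queue [S, L, K, P, F, R]
Visit S → queue [L, K, P, F, R]
Visit L → queue [K, P, F, R]
Visit K → queue [P, F, R]
Visit P → queue [F, R]
Visit F → queue [R]
Visit R → queue []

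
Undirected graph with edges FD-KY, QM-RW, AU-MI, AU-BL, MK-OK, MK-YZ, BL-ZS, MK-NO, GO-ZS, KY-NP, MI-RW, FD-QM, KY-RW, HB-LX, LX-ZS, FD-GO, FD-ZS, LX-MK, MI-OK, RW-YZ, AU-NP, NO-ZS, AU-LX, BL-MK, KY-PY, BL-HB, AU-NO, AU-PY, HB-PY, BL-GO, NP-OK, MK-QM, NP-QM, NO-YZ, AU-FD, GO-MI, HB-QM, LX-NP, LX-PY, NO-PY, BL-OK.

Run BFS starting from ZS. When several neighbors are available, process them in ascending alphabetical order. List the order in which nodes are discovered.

Visit ZS; enqueue BL, FD, GO, LX, NO → queue [BL, FD, GO, LX, NO]
Visit BL; enqueue AU, HB, MK, OK → queue [FD, GO, LX, NO, AU, HB, MK, OK]
Visit FD; enqueue KY, QM → queue [GO, LX, NO, AU, HB, MK, OK, KY, QM]
Visit GO; enqueue MI → queue [LX, NO, AU, HB, MK, OK, KY, QM, MI]
Visit LX; enqueue NP, PY → queue [NO, AU, HB, MK, OK, KY, QM, MI, NP, PY]
Visit NO; enqueue YZ → queue [AU, HB, MK, OK, KY, QM, MI, NP, PY, YZ]
Visit AU → queue [HB, MK, OK, KY, QM, MI, NP, PY, YZ]
Visit HB → queue [MK, OK, KY, QM, MI, NP, PY, YZ]
Visit MK → queue [OK, KY, QM, MI, NP, PY, YZ]
Visit OK → queue [KY, QM, MI, NP, PY, YZ]
Visit KY; enqueue RW → queue [QM, MI, NP, PY, YZ, RW]
Visit QM → queue [MI, NP, PY, YZ, RW]
Visit MI → queue [NP, PY, YZ, RW]
Visit NP → queue [PY, YZ, RW]
Visit PY → queue [YZ, RW]
Visit YZ → queue [RW]
Visit RW → queue []

ZS, BL, FD, GO, LX, NO, AU, HB, MK, OK, KY, QM, MI, NP, PY, YZ, RW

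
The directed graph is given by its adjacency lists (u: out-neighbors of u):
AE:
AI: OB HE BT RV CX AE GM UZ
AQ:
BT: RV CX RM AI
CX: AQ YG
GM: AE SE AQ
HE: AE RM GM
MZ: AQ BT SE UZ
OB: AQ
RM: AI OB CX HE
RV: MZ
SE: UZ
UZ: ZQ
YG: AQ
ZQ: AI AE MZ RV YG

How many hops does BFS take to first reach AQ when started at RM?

2

Level 0: RM
Level 1: AI, CX, HE, OB
Level 2: AE, AQ, BT, GM, RV, UZ, YG
Level 3: MZ, SE, ZQ
AQ first appears at level 2.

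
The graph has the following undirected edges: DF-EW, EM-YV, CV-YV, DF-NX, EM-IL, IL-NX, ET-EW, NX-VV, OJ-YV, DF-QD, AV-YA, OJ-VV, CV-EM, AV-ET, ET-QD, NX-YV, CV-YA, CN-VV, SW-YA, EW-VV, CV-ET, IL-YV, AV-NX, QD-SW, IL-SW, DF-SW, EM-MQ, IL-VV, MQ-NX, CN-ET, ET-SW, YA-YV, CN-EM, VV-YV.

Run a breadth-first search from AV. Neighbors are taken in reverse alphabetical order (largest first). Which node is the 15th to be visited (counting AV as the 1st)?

Visit AV; enqueue YA, NX, ET → queue [YA, NX, ET]
Visit YA; enqueue YV, SW, CV → queue [NX, ET, YV, SW, CV]
Visit NX; enqueue VV, MQ, IL, DF → queue [ET, YV, SW, CV, VV, MQ, IL, DF]
Visit ET; enqueue QD, EW, CN → queue [YV, SW, CV, VV, MQ, IL, DF, QD, EW, CN]
Visit YV; enqueue OJ, EM → queue [SW, CV, VV, MQ, IL, DF, QD, EW, CN, OJ, EM]
Visit SW → queue [CV, VV, MQ, IL, DF, QD, EW, CN, OJ, EM]
Visit CV → queue [VV, MQ, IL, DF, QD, EW, CN, OJ, EM]
Visit VV → queue [MQ, IL, DF, QD, EW, CN, OJ, EM]
Visit MQ → queue [IL, DF, QD, EW, CN, OJ, EM]
Visit IL → queue [DF, QD, EW, CN, OJ, EM]
Visit DF → queue [QD, EW, CN, OJ, EM]
Visit QD → queue [EW, CN, OJ, EM]
Visit EW → queue [CN, OJ, EM]
Visit CN → queue [OJ, EM]
Visit OJ → queue [EM]
Visit EM → queue []

Visit order: AV, YA, NX, ET, YV, SW, CV, VV, MQ, IL, DF, QD, EW, CN, OJ, EM

OJ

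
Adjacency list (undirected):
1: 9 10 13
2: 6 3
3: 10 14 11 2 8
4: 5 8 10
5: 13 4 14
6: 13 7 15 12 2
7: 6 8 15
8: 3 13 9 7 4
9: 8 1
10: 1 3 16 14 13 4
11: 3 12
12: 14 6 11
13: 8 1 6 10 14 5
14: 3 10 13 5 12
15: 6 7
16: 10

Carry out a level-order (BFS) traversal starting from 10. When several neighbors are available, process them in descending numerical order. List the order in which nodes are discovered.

Visit 10; enqueue 16, 14, 13, 4, 3, 1 → queue [16, 14, 13, 4, 3, 1]
Visit 16 → queue [14, 13, 4, 3, 1]
Visit 14; enqueue 12, 5 → queue [13, 4, 3, 1, 12, 5]
Visit 13; enqueue 8, 6 → queue [4, 3, 1, 12, 5, 8, 6]
Visit 4 → queue [3, 1, 12, 5, 8, 6]
Visit 3; enqueue 11, 2 → queue [1, 12, 5, 8, 6, 11, 2]
Visit 1; enqueue 9 → queue [12, 5, 8, 6, 11, 2, 9]
Visit 12 → queue [5, 8, 6, 11, 2, 9]
Visit 5 → queue [8, 6, 11, 2, 9]
Visit 8; enqueue 7 → queue [6, 11, 2, 9, 7]
Visit 6; enqueue 15 → queue [11, 2, 9, 7, 15]
Visit 11 → queue [2, 9, 7, 15]
Visit 2 → queue [9, 7, 15]
Visit 9 → queue [7, 15]
Visit 7 → queue [15]
Visit 15 → queue []

10 16 14 13 4 3 1 12 5 8 6 11 2 9 7 15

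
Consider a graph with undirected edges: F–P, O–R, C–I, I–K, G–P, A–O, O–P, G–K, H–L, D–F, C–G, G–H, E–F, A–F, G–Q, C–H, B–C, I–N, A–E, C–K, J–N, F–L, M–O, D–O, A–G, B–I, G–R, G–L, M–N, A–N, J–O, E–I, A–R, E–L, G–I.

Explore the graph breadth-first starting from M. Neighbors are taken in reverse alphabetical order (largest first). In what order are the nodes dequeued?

Visit M; enqueue O, N → queue [O, N]
Visit O; enqueue R, P, J, D, A → queue [N, R, P, J, D, A]
Visit N; enqueue I → queue [R, P, J, D, A, I]
Visit R; enqueue G → queue [P, J, D, A, I, G]
Visit P; enqueue F → queue [J, D, A, I, G, F]
Visit J → queue [D, A, I, G, F]
Visit D → queue [A, I, G, F]
Visit A; enqueue E → queue [I, G, F, E]
Visit I; enqueue K, C, B → queue [G, F, E, K, C, B]
Visit G; enqueue Q, L, H → queue [F, E, K, C, B, Q, L, H]
Visit F → queue [E, K, C, B, Q, L, H]
Visit E → queue [K, C, B, Q, L, H]
Visit K → queue [C, B, Q, L, H]
Visit C → queue [B, Q, L, H]
Visit B → queue [Q, L, H]
Visit Q → queue [L, H]
Visit L → queue [H]
Visit H → queue []

M, O, N, R, P, J, D, A, I, G, F, E, K, C, B, Q, L, H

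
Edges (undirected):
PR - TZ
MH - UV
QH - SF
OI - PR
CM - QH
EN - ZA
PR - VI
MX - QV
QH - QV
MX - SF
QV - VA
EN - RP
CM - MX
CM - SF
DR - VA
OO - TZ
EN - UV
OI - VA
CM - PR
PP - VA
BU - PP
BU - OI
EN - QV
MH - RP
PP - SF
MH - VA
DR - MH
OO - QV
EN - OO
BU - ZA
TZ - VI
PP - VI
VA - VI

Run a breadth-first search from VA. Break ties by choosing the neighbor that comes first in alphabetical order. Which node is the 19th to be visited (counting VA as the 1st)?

CM

Visit VA; enqueue DR, MH, OI, PP, QV, VI → queue [DR, MH, OI, PP, QV, VI]
Visit DR → queue [MH, OI, PP, QV, VI]
Visit MH; enqueue RP, UV → queue [OI, PP, QV, VI, RP, UV]
Visit OI; enqueue BU, PR → queue [PP, QV, VI, RP, UV, BU, PR]
Visit PP; enqueue SF → queue [QV, VI, RP, UV, BU, PR, SF]
Visit QV; enqueue EN, MX, OO, QH → queue [VI, RP, UV, BU, PR, SF, EN, MX, OO, QH]
Visit VI; enqueue TZ → queue [RP, UV, BU, PR, SF, EN, MX, OO, QH, TZ]
Visit RP → queue [UV, BU, PR, SF, EN, MX, OO, QH, TZ]
Visit UV → queue [BU, PR, SF, EN, MX, OO, QH, TZ]
Visit BU; enqueue ZA → queue [PR, SF, EN, MX, OO, QH, TZ, ZA]
Visit PR; enqueue CM → queue [SF, EN, MX, OO, QH, TZ, ZA, CM]
Visit SF → queue [EN, MX, OO, QH, TZ, ZA, CM]
Visit EN → queue [MX, OO, QH, TZ, ZA, CM]
Visit MX → queue [OO, QH, TZ, ZA, CM]
Visit OO → queue [QH, TZ, ZA, CM]
Visit QH → queue [TZ, ZA, CM]
Visit TZ → queue [ZA, CM]
Visit ZA → queue [CM]
Visit CM → queue []

Visit order: VA, DR, MH, OI, PP, QV, VI, RP, UV, BU, PR, SF, EN, MX, OO, QH, TZ, ZA, CM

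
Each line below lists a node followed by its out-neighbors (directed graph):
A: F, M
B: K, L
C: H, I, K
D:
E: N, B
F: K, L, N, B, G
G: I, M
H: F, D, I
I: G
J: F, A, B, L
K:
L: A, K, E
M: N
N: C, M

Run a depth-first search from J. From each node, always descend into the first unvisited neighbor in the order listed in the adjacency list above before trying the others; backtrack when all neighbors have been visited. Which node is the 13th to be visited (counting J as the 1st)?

Visit J
J → F
F → K
F → L
L → A
A → M
M → N
N → C
C → H
H → D
H → I
I → G
L → E
E → B

Visit order: J, F, K, L, A, M, N, C, H, D, I, G, E, B

E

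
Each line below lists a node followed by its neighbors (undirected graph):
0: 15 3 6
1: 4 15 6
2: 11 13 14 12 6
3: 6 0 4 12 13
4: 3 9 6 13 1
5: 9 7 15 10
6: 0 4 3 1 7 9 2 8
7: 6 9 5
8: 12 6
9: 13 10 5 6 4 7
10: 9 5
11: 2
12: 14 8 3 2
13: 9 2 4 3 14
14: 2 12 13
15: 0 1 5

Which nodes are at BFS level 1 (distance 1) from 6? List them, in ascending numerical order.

0, 1, 2, 3, 4, 7, 8, 9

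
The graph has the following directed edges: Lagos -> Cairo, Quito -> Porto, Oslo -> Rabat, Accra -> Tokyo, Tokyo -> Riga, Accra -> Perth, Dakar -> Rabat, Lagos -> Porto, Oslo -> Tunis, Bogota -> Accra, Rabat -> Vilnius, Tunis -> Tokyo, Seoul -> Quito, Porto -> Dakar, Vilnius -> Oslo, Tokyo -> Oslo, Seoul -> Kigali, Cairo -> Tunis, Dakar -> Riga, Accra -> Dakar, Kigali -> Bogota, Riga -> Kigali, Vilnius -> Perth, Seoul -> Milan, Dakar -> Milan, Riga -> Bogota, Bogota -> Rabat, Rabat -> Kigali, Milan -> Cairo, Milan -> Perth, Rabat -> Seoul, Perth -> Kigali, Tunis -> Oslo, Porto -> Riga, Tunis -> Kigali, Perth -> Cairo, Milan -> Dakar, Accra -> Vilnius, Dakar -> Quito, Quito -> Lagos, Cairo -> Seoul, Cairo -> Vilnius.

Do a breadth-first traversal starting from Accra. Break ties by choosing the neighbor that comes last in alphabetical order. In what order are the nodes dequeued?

Visit Accra; enqueue Vilnius, Tokyo, Perth, Dakar → queue [Vilnius, Tokyo, Perth, Dakar]
Visit Vilnius; enqueue Oslo → queue [Tokyo, Perth, Dakar, Oslo]
Visit Tokyo; enqueue Riga → queue [Perth, Dakar, Oslo, Riga]
Visit Perth; enqueue Kigali, Cairo → queue [Dakar, Oslo, Riga, Kigali, Cairo]
Visit Dakar; enqueue Rabat, Quito, Milan → queue [Oslo, Riga, Kigali, Cairo, Rabat, Quito, Milan]
Visit Oslo; enqueue Tunis → queue [Riga, Kigali, Cairo, Rabat, Quito, Milan, Tunis]
Visit Riga; enqueue Bogota → queue [Kigali, Cairo, Rabat, Quito, Milan, Tunis, Bogota]
Visit Kigali → queue [Cairo, Rabat, Quito, Milan, Tunis, Bogota]
Visit Cairo; enqueue Seoul → queue [Rabat, Quito, Milan, Tunis, Bogota, Seoul]
Visit Rabat → queue [Quito, Milan, Tunis, Bogota, Seoul]
Visit Quito; enqueue Porto, Lagos → queue [Milan, Tunis, Bogota, Seoul, Porto, Lagos]
Visit Milan → queue [Tunis, Bogota, Seoul, Porto, Lagos]
Visit Tunis → queue [Bogota, Seoul, Porto, Lagos]
Visit Bogota → queue [Seoul, Porto, Lagos]
Visit Seoul → queue [Porto, Lagos]
Visit Porto → queue [Lagos]
Visit Lagos → queue []

Accra → Vilnius → Tokyo → Perth → Dakar → Oslo → Riga → Kigali → Cairo → Rabat → Quito → Milan → Tunis → Bogota → Seoul → Porto → Lagos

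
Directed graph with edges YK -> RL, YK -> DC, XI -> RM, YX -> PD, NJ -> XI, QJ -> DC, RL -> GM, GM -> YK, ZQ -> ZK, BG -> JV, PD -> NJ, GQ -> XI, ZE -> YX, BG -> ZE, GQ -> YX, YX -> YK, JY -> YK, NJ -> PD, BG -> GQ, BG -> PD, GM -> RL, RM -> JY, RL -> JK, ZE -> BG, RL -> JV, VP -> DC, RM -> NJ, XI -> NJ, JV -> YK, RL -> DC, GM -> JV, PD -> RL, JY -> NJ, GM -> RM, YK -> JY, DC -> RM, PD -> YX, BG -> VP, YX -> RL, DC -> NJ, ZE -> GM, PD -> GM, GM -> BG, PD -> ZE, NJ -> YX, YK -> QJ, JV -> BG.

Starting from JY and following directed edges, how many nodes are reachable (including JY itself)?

BFS from JY visits: JY, YK, NJ, RL, QJ, DC, YX, XI, PD, JV, JK, GM, RM, ZE, BG, VP, GQ
Reachable nodes: 17 of 19 total.

17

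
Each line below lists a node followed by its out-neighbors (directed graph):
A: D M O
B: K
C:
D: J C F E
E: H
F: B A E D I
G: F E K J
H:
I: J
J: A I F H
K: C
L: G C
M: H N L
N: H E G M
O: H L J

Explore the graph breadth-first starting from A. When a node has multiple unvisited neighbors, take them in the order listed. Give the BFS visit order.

A, D, M, O, J, C, F, E, H, N, L, I, B, G, K

Visit A; enqueue D, M, O → queue [D, M, O]
Visit D; enqueue J, C, F, E → queue [M, O, J, C, F, E]
Visit M; enqueue H, N, L → queue [O, J, C, F, E, H, N, L]
Visit O → queue [J, C, F, E, H, N, L]
Visit J; enqueue I → queue [C, F, E, H, N, L, I]
Visit C → queue [F, E, H, N, L, I]
Visit F; enqueue B → queue [E, H, N, L, I, B]
Visit E → queue [H, N, L, I, B]
Visit H → queue [N, L, I, B]
Visit N; enqueue G → queue [L, I, B, G]
Visit L → queue [I, B, G]
Visit I → queue [B, G]
Visit B; enqueue K → queue [G, K]
Visit G → queue [K]
Visit K → queue []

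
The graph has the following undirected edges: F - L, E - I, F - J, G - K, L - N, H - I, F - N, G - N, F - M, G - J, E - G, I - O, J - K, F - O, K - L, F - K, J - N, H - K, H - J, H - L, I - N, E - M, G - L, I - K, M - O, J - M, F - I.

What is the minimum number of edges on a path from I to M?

2

Level 0: I
Level 1: E, F, H, K, N, O
Level 2: G, J, L, M
M first appears at level 2.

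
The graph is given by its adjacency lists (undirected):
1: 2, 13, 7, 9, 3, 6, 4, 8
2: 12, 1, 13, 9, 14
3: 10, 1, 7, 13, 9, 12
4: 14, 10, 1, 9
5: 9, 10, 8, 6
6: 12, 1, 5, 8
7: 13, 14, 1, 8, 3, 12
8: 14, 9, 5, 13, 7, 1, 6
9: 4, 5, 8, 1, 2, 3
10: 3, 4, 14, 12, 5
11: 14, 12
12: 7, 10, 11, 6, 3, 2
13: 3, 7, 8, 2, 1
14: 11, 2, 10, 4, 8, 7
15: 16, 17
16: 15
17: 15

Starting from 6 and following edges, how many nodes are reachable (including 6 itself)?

BFS from 6 visits: 6, 12, 1, 5, 8, 7, 10, 11, 3, 2, 13, 9, 4, 14
Reachable nodes: 14 of 17 total.

14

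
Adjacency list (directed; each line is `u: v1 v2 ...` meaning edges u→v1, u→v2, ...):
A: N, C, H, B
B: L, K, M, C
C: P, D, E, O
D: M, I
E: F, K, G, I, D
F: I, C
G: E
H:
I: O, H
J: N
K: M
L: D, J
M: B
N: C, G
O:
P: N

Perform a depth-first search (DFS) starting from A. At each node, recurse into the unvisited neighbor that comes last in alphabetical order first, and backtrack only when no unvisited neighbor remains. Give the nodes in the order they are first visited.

Visit A
A → N
N → G
G → E
E → K
K → M
M → B
B → L
L → J
L → D
D → I
I → O
I → H
B → C
C → P
E → F

A -> N -> G -> E -> K -> M -> B -> L -> J -> D -> I -> O -> H -> C -> P -> F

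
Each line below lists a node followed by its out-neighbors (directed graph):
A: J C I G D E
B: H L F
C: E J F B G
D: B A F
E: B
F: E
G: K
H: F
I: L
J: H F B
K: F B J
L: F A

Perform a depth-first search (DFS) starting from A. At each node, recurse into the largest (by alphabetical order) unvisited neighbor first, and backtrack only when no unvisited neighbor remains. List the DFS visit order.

Visit A
A → J
J → H
H → F
F → E
E → B
B → L
A → I
A → G
G → K
A → D
A → C

A J H F E B L I G K D C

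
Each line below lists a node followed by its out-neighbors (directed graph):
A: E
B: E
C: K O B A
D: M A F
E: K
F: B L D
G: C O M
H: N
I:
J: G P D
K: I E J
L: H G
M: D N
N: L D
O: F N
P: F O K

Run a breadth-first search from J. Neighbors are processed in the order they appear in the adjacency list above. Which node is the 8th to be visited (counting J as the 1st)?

Visit J; enqueue G, P, D → queue [G, P, D]
Visit G; enqueue C, O, M → queue [P, D, C, O, M]
Visit P; enqueue F, K → queue [D, C, O, M, F, K]
Visit D; enqueue A → queue [C, O, M, F, K, A]
Visit C; enqueue B → queue [O, M, F, K, A, B]
Visit O; enqueue N → queue [M, F, K, A, B, N]
Visit M → queue [F, K, A, B, N]
Visit F; enqueue L → queue [K, A, B, N, L]
Visit K; enqueue I, E → queue [A, B, N, L, I, E]
Visit A → queue [B, N, L, I, E]
Visit B → queue [N, L, I, E]
Visit N → queue [L, I, E]
Visit L; enqueue H → queue [I, E, H]
Visit I → queue [E, H]
Visit E → queue [H]
Visit H → queue []

Visit order: J, G, P, D, C, O, M, F, K, A, B, N, L, I, E, H

F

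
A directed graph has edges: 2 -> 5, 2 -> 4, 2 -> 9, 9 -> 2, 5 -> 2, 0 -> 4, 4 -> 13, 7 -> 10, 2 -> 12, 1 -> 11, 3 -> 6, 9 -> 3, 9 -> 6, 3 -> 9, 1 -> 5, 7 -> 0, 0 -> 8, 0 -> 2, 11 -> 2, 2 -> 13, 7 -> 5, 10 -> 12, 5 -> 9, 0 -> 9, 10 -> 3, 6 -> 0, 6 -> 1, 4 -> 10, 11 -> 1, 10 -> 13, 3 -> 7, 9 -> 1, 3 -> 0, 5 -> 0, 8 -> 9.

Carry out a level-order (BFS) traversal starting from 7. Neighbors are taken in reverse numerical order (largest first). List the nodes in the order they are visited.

7, 10, 5, 0, 13, 12, 3, 9, 2, 8, 4, 6, 1, 11

Visit 7; enqueue 10, 5, 0 → queue [10, 5, 0]
Visit 10; enqueue 13, 12, 3 → queue [5, 0, 13, 12, 3]
Visit 5; enqueue 9, 2 → queue [0, 13, 12, 3, 9, 2]
Visit 0; enqueue 8, 4 → queue [13, 12, 3, 9, 2, 8, 4]
Visit 13 → queue [12, 3, 9, 2, 8, 4]
Visit 12 → queue [3, 9, 2, 8, 4]
Visit 3; enqueue 6 → queue [9, 2, 8, 4, 6]
Visit 9; enqueue 1 → queue [2, 8, 4, 6, 1]
Visit 2 → queue [8, 4, 6, 1]
Visit 8 → queue [4, 6, 1]
Visit 4 → queue [6, 1]
Visit 6 → queue [1]
Visit 1; enqueue 11 → queue [11]
Visit 11 → queue []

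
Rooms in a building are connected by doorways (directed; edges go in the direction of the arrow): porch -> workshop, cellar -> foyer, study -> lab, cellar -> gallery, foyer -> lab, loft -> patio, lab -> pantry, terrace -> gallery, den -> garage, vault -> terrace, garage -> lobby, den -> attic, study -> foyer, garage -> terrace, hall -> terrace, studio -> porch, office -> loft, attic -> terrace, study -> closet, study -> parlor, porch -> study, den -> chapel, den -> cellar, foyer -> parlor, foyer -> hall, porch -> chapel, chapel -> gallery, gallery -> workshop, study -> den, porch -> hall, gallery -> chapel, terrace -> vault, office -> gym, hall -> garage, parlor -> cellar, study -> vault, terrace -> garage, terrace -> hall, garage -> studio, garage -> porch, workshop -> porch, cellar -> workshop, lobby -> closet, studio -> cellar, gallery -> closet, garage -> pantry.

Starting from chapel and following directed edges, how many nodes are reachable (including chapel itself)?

BFS from chapel visits: chapel, gallery, workshop, closet, porch, study, hall, vault, parlor, lab, foyer, den, terrace, garage, cellar, pantry, attic, studio, lobby
Reachable nodes: 19 of 23 total.

19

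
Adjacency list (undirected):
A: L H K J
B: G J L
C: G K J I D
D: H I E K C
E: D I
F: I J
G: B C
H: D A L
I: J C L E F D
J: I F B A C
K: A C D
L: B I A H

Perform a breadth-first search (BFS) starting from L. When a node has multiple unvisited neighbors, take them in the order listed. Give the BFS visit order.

Visit L; enqueue B, I, A, H → queue [B, I, A, H]
Visit B; enqueue G, J → queue [I, A, H, G, J]
Visit I; enqueue C, E, F, D → queue [A, H, G, J, C, E, F, D]
Visit A; enqueue K → queue [H, G, J, C, E, F, D, K]
Visit H → queue [G, J, C, E, F, D, K]
Visit G → queue [J, C, E, F, D, K]
Visit J → queue [C, E, F, D, K]
Visit C → queue [E, F, D, K]
Visit E → queue [F, D, K]
Visit F → queue [D, K]
Visit D → queue [K]
Visit K → queue []

L B I A H G J C E F D K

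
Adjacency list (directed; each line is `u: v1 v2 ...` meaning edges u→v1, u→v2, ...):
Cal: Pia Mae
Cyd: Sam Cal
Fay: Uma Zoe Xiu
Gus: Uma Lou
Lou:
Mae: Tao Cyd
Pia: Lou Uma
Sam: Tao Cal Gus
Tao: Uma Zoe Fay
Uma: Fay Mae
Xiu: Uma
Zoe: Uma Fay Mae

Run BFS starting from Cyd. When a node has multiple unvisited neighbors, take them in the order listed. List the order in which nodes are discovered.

Cyd Sam Cal Tao Gus Pia Mae Uma Zoe Fay Lou Xiu

Visit Cyd; enqueue Sam, Cal → queue [Sam, Cal]
Visit Sam; enqueue Tao, Gus → queue [Cal, Tao, Gus]
Visit Cal; enqueue Pia, Mae → queue [Tao, Gus, Pia, Mae]
Visit Tao; enqueue Uma, Zoe, Fay → queue [Gus, Pia, Mae, Uma, Zoe, Fay]
Visit Gus; enqueue Lou → queue [Pia, Mae, Uma, Zoe, Fay, Lou]
Visit Pia → queue [Mae, Uma, Zoe, Fay, Lou]
Visit Mae → queue [Uma, Zoe, Fay, Lou]
Visit Uma → queue [Zoe, Fay, Lou]
Visit Zoe → queue [Fay, Lou]
Visit Fay; enqueue Xiu → queue [Lou, Xiu]
Visit Lou → queue [Xiu]
Visit Xiu → queue []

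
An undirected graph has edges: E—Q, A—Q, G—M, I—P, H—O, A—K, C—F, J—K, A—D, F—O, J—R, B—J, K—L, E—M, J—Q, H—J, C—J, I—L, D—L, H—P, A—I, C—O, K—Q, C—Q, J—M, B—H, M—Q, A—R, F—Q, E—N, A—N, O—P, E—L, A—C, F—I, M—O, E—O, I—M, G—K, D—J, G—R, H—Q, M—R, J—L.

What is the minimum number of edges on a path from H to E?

2

Level 0: H
Level 1: B, J, O, P, Q
Level 2: A, C, D, E, F, I, K, L, M, R
Level 3: G, N
E first appears at level 2.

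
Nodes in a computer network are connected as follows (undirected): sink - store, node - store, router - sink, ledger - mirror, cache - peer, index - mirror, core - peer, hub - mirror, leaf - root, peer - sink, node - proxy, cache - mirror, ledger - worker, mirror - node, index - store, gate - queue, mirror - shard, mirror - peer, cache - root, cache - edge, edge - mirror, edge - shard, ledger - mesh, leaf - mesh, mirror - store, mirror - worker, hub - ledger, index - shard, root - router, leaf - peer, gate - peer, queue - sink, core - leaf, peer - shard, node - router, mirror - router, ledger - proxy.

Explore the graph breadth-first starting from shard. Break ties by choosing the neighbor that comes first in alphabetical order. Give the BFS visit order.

shard, edge, index, mirror, peer, cache, store, hub, ledger, node, router, worker, core, gate, leaf, sink, root, mesh, proxy, queue

Visit shard; enqueue edge, index, mirror, peer → queue [edge, index, mirror, peer]
Visit edge; enqueue cache → queue [index, mirror, peer, cache]
Visit index; enqueue store → queue [mirror, peer, cache, store]
Visit mirror; enqueue hub, ledger, node, router, worker → queue [peer, cache, store, hub, ledger, node, router, worker]
Visit peer; enqueue core, gate, leaf, sink → queue [cache, store, hub, ledger, node, router, worker, core, gate, leaf, sink]
Visit cache; enqueue root → queue [store, hub, ledger, node, router, worker, core, gate, leaf, sink, root]
Visit store → queue [hub, ledger, node, router, worker, core, gate, leaf, sink, root]
Visit hub → queue [ledger, node, router, worker, core, gate, leaf, sink, root]
Visit ledger; enqueue mesh, proxy → queue [node, router, worker, core, gate, leaf, sink, root, mesh, proxy]
Visit node → queue [router, worker, core, gate, leaf, sink, root, mesh, proxy]
Visit router → queue [worker, core, gate, leaf, sink, root, mesh, proxy]
Visit worker → queue [core, gate, leaf, sink, root, mesh, proxy]
Visit core → queue [gate, leaf, sink, root, mesh, proxy]
Visit gate; enqueue queue → queue [leaf, sink, root, mesh, proxy, queue]
Visit leaf → queue [sink, root, mesh, proxy, queue]
Visit sink → queue [root, mesh, proxy, queue]
Visit root → queue [mesh, proxy, queue]
Visit mesh → queue [proxy, queue]
Visit proxy → queue [queue]
Visit queue → queue []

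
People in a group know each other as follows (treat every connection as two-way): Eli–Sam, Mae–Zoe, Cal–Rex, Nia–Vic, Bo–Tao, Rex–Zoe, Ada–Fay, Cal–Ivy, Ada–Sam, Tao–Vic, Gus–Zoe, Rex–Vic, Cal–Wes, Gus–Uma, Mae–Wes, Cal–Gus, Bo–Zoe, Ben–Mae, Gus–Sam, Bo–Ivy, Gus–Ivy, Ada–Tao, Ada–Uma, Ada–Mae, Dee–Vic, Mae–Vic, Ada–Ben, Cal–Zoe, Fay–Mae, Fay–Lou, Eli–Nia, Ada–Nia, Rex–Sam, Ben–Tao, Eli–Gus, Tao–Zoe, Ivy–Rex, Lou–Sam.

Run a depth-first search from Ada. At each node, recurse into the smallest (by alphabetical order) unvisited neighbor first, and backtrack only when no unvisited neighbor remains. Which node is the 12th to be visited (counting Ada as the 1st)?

Tao

Visit Ada
Ada → Ben
Ben → Mae
Mae → Fay
Fay → Lou
Lou → Sam
Sam → Eli
Eli → Gus
Gus → Cal
Cal → Ivy
Ivy → Bo
Bo → Tao
Tao → Vic
Vic → Dee
Vic → Nia
Vic → Rex
Rex → Zoe
Cal → Wes
Gus → Uma

Visit order: Ada, Ben, Mae, Fay, Lou, Sam, Eli, Gus, Cal, Ivy, Bo, Tao, Vic, Dee, Nia, Rex, Zoe, Wes, Uma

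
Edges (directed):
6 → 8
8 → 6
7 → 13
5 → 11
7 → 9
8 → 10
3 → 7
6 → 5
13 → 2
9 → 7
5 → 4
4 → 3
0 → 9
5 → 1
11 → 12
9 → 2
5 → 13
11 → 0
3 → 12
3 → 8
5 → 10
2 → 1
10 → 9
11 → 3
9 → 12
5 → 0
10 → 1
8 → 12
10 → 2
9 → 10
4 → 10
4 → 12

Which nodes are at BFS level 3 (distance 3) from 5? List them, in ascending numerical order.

7, 8

Level 0: 5
Level 1: 0, 1, 4, 10, 11, 13
Level 2: 2, 3, 9, 12
Level 3: 7, 8
Level 4: 6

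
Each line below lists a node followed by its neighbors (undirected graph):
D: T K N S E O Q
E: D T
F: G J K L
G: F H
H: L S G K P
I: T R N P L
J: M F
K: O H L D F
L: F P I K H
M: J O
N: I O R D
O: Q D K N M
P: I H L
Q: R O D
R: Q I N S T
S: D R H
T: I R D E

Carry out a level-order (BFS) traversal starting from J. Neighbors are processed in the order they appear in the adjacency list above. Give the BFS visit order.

Visit J; enqueue M, F → queue [M, F]
Visit M; enqueue O → queue [F, O]
Visit F; enqueue G, K, L → queue [O, G, K, L]
Visit O; enqueue Q, D, N → queue [G, K, L, Q, D, N]
Visit G; enqueue H → queue [K, L, Q, D, N, H]
Visit K → queue [L, Q, D, N, H]
Visit L; enqueue P, I → queue [Q, D, N, H, P, I]
Visit Q; enqueue R → queue [D, N, H, P, I, R]
Visit D; enqueue T, S, E → queue [N, H, P, I, R, T, S, E]
Visit N → queue [H, P, I, R, T, S, E]
Visit H → queue [P, I, R, T, S, E]
Visit P → queue [I, R, T, S, E]
Visit I → queue [R, T, S, E]
Visit R → queue [T, S, E]
Visit T → queue [S, E]
Visit S → queue [E]
Visit E → queue []

J M F O G K L Q D N H P I R T S E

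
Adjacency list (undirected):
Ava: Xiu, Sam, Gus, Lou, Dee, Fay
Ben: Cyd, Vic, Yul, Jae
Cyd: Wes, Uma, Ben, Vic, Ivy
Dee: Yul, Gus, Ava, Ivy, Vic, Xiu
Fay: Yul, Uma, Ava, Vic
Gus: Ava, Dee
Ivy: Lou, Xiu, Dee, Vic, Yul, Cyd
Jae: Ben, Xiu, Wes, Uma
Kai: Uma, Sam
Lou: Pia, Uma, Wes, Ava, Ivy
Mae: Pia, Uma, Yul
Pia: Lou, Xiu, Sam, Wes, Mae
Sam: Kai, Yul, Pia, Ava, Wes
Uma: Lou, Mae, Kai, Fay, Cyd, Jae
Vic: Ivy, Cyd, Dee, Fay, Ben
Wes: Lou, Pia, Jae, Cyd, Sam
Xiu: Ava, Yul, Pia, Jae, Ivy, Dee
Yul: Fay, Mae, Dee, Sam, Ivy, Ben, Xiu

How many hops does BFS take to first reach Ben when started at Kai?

Level 0: Kai
Level 1: Sam, Uma
Level 2: Ava, Cyd, Fay, Jae, Lou, Mae, Pia, Wes, Yul
Level 3: Ben, Dee, Gus, Ivy, Vic, Xiu
Ben first appears at level 3.

3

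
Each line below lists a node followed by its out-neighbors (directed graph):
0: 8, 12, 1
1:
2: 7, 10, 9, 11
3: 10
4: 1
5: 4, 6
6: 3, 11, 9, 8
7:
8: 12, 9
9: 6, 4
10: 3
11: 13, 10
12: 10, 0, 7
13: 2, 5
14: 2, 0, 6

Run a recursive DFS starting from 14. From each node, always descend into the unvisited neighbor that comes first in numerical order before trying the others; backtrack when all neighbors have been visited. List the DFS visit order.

Visit 14
14 → 0
0 → 1
0 → 8
8 → 9
9 → 4
9 → 6
6 → 3
3 → 10
6 → 11
11 → 13
13 → 2
2 → 7
13 → 5
8 → 12

14 0 1 8 9 4 6 3 10 11 13 2 7 5 12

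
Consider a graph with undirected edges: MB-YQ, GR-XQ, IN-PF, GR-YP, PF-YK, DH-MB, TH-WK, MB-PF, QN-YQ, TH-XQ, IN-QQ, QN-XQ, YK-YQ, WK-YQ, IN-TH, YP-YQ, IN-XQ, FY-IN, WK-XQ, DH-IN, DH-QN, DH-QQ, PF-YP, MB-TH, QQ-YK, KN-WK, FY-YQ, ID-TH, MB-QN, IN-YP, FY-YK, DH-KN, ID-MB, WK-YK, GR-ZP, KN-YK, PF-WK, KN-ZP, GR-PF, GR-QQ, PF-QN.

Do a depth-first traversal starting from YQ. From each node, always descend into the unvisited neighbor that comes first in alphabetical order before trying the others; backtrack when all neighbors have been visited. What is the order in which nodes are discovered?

Visit YQ
YQ → FY
FY → IN
IN → DH
DH → KN
KN → WK
WK → PF
PF → GR
GR → QQ
QQ → YK
GR → XQ
XQ → QN
QN → MB
MB → ID
ID → TH
GR → YP
GR → ZP

YQ FY IN DH KN WK PF GR QQ YK XQ QN MB ID TH YP ZP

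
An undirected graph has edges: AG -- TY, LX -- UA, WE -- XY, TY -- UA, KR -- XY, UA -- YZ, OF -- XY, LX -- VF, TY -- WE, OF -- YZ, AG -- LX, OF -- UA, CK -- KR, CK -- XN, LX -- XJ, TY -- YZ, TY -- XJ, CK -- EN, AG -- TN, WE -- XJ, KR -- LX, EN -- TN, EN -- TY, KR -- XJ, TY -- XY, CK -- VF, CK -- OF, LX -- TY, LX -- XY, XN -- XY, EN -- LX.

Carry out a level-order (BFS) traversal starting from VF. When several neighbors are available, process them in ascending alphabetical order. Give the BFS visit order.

Visit VF; enqueue CK, LX → queue [CK, LX]
Visit CK; enqueue EN, KR, OF, XN → queue [LX, EN, KR, OF, XN]
Visit LX; enqueue AG, TY, UA, XJ, XY → queue [EN, KR, OF, XN, AG, TY, UA, XJ, XY]
Visit EN; enqueue TN → queue [KR, OF, XN, AG, TY, UA, XJ, XY, TN]
Visit KR → queue [OF, XN, AG, TY, UA, XJ, XY, TN]
Visit OF; enqueue YZ → queue [XN, AG, TY, UA, XJ, XY, TN, YZ]
Visit XN → queue [AG, TY, UA, XJ, XY, TN, YZ]
Visit AG → queue [TY, UA, XJ, XY, TN, YZ]
Visit TY; enqueue WE → queue [UA, XJ, XY, TN, YZ, WE]
Visit UA → queue [XJ, XY, TN, YZ, WE]
Visit XJ → queue [XY, TN, YZ, WE]
Visit XY → queue [TN, YZ, WE]
Visit TN → queue [YZ, WE]
Visit YZ → queue [WE]
Visit WE → queue []

VF → CK → LX → EN → KR → OF → XN → AG → TY → UA → XJ → XY → TN → YZ → WE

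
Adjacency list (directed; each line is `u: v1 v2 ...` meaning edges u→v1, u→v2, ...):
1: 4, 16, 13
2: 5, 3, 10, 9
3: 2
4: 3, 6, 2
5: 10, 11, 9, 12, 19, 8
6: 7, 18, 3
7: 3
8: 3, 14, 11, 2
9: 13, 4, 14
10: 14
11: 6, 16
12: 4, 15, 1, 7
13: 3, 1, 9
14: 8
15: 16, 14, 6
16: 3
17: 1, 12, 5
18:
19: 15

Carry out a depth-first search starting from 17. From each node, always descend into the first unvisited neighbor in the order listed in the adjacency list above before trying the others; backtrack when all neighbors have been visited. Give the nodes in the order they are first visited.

17 → 1 → 4 → 3 → 2 → 5 → 10 → 14 → 8 → 11 → 6 → 7 → 18 → 16 → 9 → 13 → 12 → 15 → 19

Visit 17
17 → 1
1 → 4
4 → 3
3 → 2
2 → 5
5 → 10
10 → 14
14 → 8
8 → 11
11 → 6
6 → 7
6 → 18
11 → 16
5 → 9
9 → 13
5 → 12
12 → 15
5 → 19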